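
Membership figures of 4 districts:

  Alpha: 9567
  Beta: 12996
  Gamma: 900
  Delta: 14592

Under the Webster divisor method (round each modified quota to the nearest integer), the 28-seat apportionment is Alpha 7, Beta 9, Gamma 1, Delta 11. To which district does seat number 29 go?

Priority for the next seat is population ÷ (current seats + 0.5).
Priorities: Alpha 1275.600, Beta 1368.000, Gamma 600.000, Delta 1268.870.
Highest priority: Beta.

Beta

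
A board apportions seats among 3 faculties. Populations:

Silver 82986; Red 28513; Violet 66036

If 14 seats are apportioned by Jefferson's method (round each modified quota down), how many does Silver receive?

7

Standard divisor 177535/14 ≈ 12681.071; standard quotas: Silver 6.544, Red 2.248, Violet 5.207.
Rounding down gives 6, 2, 5 = 13 seats, so the divisor must be adjusted.
With modified divisor 11400: modified quotas Silver 7.279, Red 2.501, Violet 5.793.
Rounding down: Silver 7, Red 2, Violet 5 (total 14).
Silver receives 7.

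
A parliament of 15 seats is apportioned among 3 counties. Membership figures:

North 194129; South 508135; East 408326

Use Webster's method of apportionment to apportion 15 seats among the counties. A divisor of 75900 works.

North=3; South=7; East=5

With modified divisor 75900: modified quotas North 2.558, South 6.695, East 5.380.
Rounding to the nearest integer: North 3, South 7, East 5 (total 15).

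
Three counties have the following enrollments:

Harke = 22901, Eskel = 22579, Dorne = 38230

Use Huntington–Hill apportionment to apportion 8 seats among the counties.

With divisor 10193: modified quotas Harke 2.247, Eskel 2.215, Dorne 3.751.
Geometric-mean thresholds: Harke √(2·3)=2.449, Eskel √(2·3)=2.449, Dorne √(3·4)=3.464.
Each quota rounded against its threshold gives Harke 2, Eskel 2, Dorne 4 (total 8).

Harke 2, Eskel 2, Dorne 4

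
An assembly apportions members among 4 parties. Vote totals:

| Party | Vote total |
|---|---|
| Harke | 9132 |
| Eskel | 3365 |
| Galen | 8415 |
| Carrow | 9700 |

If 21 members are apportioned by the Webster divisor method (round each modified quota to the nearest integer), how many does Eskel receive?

Standard divisor 30612/21 ≈ 1457.714; standard quotas: Harke 6.265, Eskel 2.308, Galen 5.773, Carrow 6.654.
Rounding to the nearest integer gives Harke 6, Eskel 2, Galen 6, Carrow 7 — total 21, matching the house size, so no adjustment is needed.
Eskel receives 2.

2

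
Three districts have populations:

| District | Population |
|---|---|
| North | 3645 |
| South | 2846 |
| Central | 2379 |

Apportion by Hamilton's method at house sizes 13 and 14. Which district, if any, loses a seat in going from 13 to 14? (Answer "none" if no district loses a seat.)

none

At 13 seats: North 5, South 4, Central 4.
At 14 seats: North 6, South 4, Central 4.
No district's allocation decreased.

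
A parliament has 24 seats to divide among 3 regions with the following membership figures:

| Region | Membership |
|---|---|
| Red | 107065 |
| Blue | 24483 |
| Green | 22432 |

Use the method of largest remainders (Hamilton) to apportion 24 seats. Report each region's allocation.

Red: 17; Blue: 4; Green: 3

Standard divisor: 153980 ÷ 24 ≈ 6415.833.
Standard quotas: Red 16.6876, Blue 3.8160, Green 3.4964.
Lower quotas: Red 16, Blue 3, Green 3 (sum 22, leaving 2 seats).
Remainders in descending order: Blue 0.8160, Red 0.6876, Green 0.4964.
Largest remainders: Blue, Red receive the extra seats.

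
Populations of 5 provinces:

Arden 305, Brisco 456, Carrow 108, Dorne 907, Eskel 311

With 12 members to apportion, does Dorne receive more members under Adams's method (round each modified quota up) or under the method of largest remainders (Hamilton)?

Hamilton

Adams: Arden 2, Brisco 3, Carrow 1, Dorne 4, Eskel 2.
Hamilton: Arden 2, Brisco 3, Carrow 0, Dorne 5, Eskel 2.
Dorne gets 4 under Adams and 5 under Hamilton.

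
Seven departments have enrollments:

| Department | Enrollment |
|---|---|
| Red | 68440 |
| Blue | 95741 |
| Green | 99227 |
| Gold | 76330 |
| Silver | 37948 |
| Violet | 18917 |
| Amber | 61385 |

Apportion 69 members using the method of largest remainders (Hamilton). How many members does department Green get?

The standard divisor is 457988/69 ≈ 6637.507.
Standard quotas: Red 10.3111, Blue 14.4242, Green 14.9494, Gold 11.4998, Silver 5.7172, Violet 2.8500, Amber 9.2482.
Lower quotas: Red 10, Blue 14, Green 14, Gold 11, Silver 5, Violet 2, Amber 9 (sum 65, leaving 4 seats).
Remainders in descending order: Green 0.9494, Violet 0.8500, Silver 0.7172, Gold 0.4998, Blue 0.4242, Red 0.3111, Amber 0.2482.
The surplus seats go to Green, Violet, Silver, Gold.
Green receives 15.

15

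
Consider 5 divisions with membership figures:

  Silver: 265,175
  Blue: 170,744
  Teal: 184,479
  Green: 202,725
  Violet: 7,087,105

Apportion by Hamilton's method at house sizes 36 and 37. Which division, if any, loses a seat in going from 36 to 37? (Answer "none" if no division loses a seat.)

At 36 seats: Silver 1, Blue 1, Teal 1, Green 1, Violet 32.
At 37 seats: Silver 1, Blue 1, Teal 1, Green 1, Violet 33.
No division's allocation decreased.

none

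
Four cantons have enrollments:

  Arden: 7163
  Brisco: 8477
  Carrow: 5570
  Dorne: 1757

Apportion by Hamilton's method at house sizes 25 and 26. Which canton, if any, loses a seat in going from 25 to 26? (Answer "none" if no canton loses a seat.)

none

At 25 seats: Arden 8, Brisco 9, Carrow 6, Dorne 2.
At 26 seats: Arden 8, Brisco 10, Carrow 6, Dorne 2.
No canton's allocation decreased.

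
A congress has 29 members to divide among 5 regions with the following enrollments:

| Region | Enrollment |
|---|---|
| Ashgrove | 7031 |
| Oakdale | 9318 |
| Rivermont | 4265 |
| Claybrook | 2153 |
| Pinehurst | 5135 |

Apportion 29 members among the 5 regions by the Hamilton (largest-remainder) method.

Ashgrove=7, Oakdale=10, Rivermont=5, Claybrook=2, Pinehurst=5

Total 27902; standard divisor 27902/29 ≈ 962.138.
Standard quotas: Ashgrove 7.3077, Oakdale 9.6847, Rivermont 4.4328, Claybrook 2.2377, Pinehurst 5.3371.
Lower quotas: Ashgrove 7, Oakdale 9, Rivermont 4, Claybrook 2, Pinehurst 5 (sum 27, leaving 2 seats).
Remainders in descending order: Oakdale 0.6847, Rivermont 0.4328, Pinehurst 0.3371, Ashgrove 0.3077, Claybrook 0.2377.
Largest remainders: Oakdale, Rivermont receive the extra seats.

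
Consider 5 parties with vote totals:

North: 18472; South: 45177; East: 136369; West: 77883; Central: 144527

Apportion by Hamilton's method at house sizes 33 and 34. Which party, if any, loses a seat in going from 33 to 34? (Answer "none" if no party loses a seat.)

none

At 33 seats: North 1, South 4, East 11, West 6, Central 11.
At 34 seats: North 1, South 4, East 11, West 6, Central 12.
No party's allocation decreased.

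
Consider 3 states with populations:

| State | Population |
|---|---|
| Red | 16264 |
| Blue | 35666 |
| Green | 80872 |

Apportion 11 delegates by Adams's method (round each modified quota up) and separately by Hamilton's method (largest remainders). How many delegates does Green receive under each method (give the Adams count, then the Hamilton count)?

Adams: Red 2, Blue 3, Green 6.
Hamilton: Red 1, Blue 3, Green 7.
Green gets 6 under Adams and 7 under Hamilton.

6 and 7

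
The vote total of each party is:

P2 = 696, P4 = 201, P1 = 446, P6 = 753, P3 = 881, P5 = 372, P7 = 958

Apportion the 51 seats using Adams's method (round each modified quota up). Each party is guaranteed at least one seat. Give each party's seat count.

P2 8; P4 3; P1 5; P6 9; P3 10; P5 5; P7 11

Standard divisor 4307/51 ≈ 84.451; standard quotas: P2 8.241, P4 2.380, P1 5.281, P6 8.916, P3 10.432, P5 4.405, P7 11.344.
Rounding up gives 9, 3, 6, 9, 11, 5, 12 = 55 seats, so the divisor must be adjusted.
With modified divisor 90: modified quotas P2 7.733, P4 2.233, P1 4.956, P6 8.367, P3 9.789, P5 4.133, P7 10.644.
Rounding up: P2 8, P4 3, P1 5, P6 9, P3 10, P5 5, P7 11 (total 51).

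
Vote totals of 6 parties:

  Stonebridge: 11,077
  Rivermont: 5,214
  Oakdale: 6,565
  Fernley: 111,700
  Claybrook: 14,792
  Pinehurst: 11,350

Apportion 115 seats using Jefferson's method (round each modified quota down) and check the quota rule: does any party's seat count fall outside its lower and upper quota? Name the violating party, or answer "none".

Standard quotas: Stonebridge 7.927, Rivermont 3.731, Oakdale 4.698, Fernley 79.936, Claybrook 10.586, Pinehurst 8.122.
Jefferson allocation: Stonebridge 8, Rivermont 3, Oakdale 4, Fernley 82, Claybrook 10, Pinehurst 8.
Fernley has quota 79.936 (lower 79, upper 80) but receives 82 — outside the quota interval.

Fernley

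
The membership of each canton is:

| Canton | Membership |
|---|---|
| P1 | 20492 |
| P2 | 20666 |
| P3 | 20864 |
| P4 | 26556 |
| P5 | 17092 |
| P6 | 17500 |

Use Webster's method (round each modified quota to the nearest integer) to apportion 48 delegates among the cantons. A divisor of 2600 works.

P1 8; P2 8; P3 8; P4 10; P5 7; P6 7

With modified divisor 2600: modified quotas P1 7.882, P2 7.948, P3 8.025, P4 10.214, P5 6.574, P6 6.731.
Rounding to the nearest integer: P1 8, P2 8, P3 8, P4 10, P5 7, P6 7 (total 48).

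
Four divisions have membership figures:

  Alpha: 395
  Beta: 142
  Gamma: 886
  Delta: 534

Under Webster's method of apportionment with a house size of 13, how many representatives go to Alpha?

3

Standard divisor 1957/13 ≈ 150.538; standard quotas: Alpha 2.624, Beta 0.943, Gamma 5.886, Delta 3.547.
Rounding to the nearest integer gives 3, 1, 6, 4 = 14 seats, so the divisor must be adjusted.
With modified divisor 155: modified quotas Alpha 2.548, Beta 0.916, Gamma 5.716, Delta 3.445.
Rounding to the nearest integer: Alpha 3, Beta 1, Gamma 6, Delta 3 (total 13).
Alpha receives 3.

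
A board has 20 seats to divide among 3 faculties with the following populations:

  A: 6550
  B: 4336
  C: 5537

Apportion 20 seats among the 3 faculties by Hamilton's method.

The standard divisor is 16423/20 ≈ 821.15.
Standard quotas: A 7.9766, B 5.2804, C 6.7430.
Lower quotas: A 7, B 5, C 6 (sum 18, leaving 2 seats).
Remainders in descending order: A 0.9766, C 0.7430, B 0.2804.
The surplus seats go to A, C.

A 8, B 5, C 7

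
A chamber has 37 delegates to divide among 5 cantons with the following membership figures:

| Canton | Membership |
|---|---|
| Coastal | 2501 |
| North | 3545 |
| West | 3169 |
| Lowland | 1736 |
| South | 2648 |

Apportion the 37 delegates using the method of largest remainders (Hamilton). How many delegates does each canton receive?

The standard divisor is 13599/37 ≈ 367.541.
Standard quotas: Coastal 6.805, North 9.645, West 8.622, Lowland 4.723, South 7.205.
Lower quotas: Coastal 6, North 9, West 8, Lowland 4, South 7 (sum 34, leaving 3 seats).
Remainders in descending order: Coastal 0.805, Lowland 0.723, North 0.645, West 0.622, South 0.205.
The surplus seats go to Coastal, Lowland, North.

Coastal 7, North 10, West 8, Lowland 5, South 7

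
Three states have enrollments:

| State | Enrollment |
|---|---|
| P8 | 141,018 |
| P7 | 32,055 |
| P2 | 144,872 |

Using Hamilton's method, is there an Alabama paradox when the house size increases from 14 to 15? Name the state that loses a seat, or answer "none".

P7

At 14 seats: P8 6, P7 2, P2 6.
At 15 seats: P8 7, P7 1, P2 7.
P7 drops from 2 to 1.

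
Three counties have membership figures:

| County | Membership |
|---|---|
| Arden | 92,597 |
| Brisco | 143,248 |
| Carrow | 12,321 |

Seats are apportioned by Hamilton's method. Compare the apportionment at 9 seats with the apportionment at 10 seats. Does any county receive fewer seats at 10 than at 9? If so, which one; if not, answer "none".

Carrow

At 9 seats: Arden 3, Brisco 5, Carrow 1.
At 10 seats: Arden 4, Brisco 6, Carrow 0.
Carrow drops from 1 to 0.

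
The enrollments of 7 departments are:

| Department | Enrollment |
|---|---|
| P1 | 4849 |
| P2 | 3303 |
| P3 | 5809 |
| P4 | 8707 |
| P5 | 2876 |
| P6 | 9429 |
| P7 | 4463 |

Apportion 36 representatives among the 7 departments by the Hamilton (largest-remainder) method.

Standard divisor: 39436 ÷ 36 ≈ 1095.444.
Standard quotas: P1 4.4265, P2 3.0152, P3 5.3029, P4 7.9484, P5 2.6254, P6 8.6075, P7 4.0741.
Lower quotas: P1 4, P2 3, P3 5, P4 7, P5 2, P6 8, P7 4 (sum 33, leaving 3 seats).
Remainders in descending order: P4 0.9484, P5 0.6254, P6 0.6075, P1 0.4265, P3 0.3029, P7 0.0741, P2 0.0152.
The surplus seats go to P4, P5, P6.

P1 4, P2 3, P3 5, P4 8, P5 3, P6 9, P7 4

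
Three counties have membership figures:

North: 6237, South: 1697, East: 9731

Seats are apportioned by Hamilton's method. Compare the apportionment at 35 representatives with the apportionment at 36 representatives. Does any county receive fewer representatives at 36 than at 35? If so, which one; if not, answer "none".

At 35 seats: North 12, South 4, East 19.
At 36 seats: North 13, South 3, East 20.
South drops from 4 to 3.

South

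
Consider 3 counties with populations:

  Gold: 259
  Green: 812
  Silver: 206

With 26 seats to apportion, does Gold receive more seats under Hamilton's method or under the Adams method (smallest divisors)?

Hamilton: Gold 5, Green 17, Silver 4.
Adams: Gold 6, Green 16, Silver 4.
Gold gets 5 under Hamilton and 6 under Adams.

Adams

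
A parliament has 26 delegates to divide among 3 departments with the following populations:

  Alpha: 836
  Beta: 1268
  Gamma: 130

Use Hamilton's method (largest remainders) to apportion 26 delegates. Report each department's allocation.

The standard divisor is 2234/26 ≈ 85.923.
Standard quotas: Alpha 9.730, Beta 14.757, Gamma 1.513.
Lower quotas: Alpha 9, Beta 14, Gamma 1 (sum 24, leaving 2 seats).
Remainders in descending order: Beta 0.757, Alpha 0.730, Gamma 0.513.
Largest remainders: Beta, Alpha receive the extra seats.

Alpha 10; Beta 15; Gamma 1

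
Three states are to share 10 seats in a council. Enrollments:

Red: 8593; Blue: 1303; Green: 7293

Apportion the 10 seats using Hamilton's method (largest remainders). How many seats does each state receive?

Total 17189; standard divisor 17189/10 ≈ 1718.9.
Standard quotas: Red 4.9991, Blue 0.7580, Green 4.2428.
Lower quotas: Red 4, Blue 0, Green 4 (sum 8, leaving 2 seats).
Remainders in descending order: Red 0.9991, Blue 0.7580, Green 0.2428.
Largest remainders: Red, Blue receive the extra seats.

Red=5, Blue=1, Green=4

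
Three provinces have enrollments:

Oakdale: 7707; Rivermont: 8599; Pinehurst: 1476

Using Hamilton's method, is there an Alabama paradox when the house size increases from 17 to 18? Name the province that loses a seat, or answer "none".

Pinehurst

At 17 seats: Oakdale 7, Rivermont 8, Pinehurst 2.
At 18 seats: Oakdale 8, Rivermont 9, Pinehurst 1.
Pinehurst drops from 2 to 1.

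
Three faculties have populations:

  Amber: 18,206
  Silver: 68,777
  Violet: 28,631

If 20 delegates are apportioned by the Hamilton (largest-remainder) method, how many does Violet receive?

The standard divisor is 115614/20 ≈ 5780.7.
Standard quotas: Amber 3.1494, Silver 11.8977, Violet 4.9529.
Lower quotas: Amber 3, Silver 11, Violet 4 (sum 18, leaving 2 seats).
Remainders in descending order: Violet 0.9529, Silver 0.8977, Amber 0.1494.
The surplus seats go to Violet, Silver.
Violet receives 5.

5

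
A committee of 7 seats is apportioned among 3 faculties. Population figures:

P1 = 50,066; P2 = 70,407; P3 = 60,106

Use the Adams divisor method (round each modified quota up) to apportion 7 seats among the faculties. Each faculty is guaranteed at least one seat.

Standard divisor 180579/7 ≈ 25797; standard quotas: P1 1.941, P2 2.729, P3 2.330.
Rounding up gives 2, 3, 3 = 8 seats, so the divisor must be adjusted.
With modified divisor 32600: modified quotas P1 1.536, P2 2.160, P3 1.844.
Rounding up: P1 2, P2 3, P3 2 (total 7).

P1 2, P2 3, P3 2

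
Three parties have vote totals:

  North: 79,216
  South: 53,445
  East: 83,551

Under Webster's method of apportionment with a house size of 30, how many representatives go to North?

Standard divisor 216212/30 ≈ 7207.067; standard quotas: North 10.991, South 7.416, East 11.593.
Rounding to the nearest integer gives North 11, South 7, East 12 — total 30, matching the house size, so no adjustment is needed.
North receives 11.

11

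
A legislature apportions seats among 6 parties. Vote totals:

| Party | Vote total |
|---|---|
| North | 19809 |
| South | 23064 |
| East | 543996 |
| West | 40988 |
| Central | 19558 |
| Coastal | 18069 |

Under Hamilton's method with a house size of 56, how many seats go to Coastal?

Total 665484; standard divisor 665484/56 ≈ 11883.643.
Standard quotas: North 1.6669, South 1.9408, East 45.7769, West 3.4491, Central 1.6458, Coastal 1.5205.
Lower quotas: North 1, South 1, East 45, West 3, Central 1, Coastal 1 (sum 52, leaving 4 seats).
Remainders in descending order: South 0.9408, East 0.7769, North 0.6669, Central 0.6458, Coastal 0.5205, West 0.4491.
The surplus seats go to South, East, North, Central.
Coastal receives 1.

1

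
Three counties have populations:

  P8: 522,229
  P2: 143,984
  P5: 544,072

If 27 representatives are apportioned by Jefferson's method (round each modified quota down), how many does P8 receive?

12

Standard divisor 1210285/27 ≈ 44825.37; standard quotas: P8 11.650, P2 3.212, P5 12.138.
Rounding down gives 11, 3, 12 = 26 seats, so the divisor must be adjusted.
With modified divisor 42700: modified quotas P8 12.230, P2 3.372, P5 12.742.
Rounding down: P8 12, P2 3, P5 12 (total 27).
P8 receives 12.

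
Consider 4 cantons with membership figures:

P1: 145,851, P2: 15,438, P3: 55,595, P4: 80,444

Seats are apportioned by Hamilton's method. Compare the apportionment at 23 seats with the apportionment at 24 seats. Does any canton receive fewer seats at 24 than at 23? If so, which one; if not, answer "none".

At 23 seats: P1 11, P2 1, P3 5, P4 6.
At 24 seats: P1 12, P2 1, P3 4, P4 7.
P3 drops from 5 to 4.

P3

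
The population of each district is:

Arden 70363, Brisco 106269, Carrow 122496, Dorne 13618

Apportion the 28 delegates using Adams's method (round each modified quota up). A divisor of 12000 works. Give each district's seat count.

With modified divisor 12000: modified quotas Arden 5.864, Brisco 8.856, Carrow 10.208, Dorne 1.135.
Rounding up: Arden 6, Brisco 9, Carrow 11, Dorne 2 (total 28).

Arden=6, Brisco=9, Carrow=11, Dorne=2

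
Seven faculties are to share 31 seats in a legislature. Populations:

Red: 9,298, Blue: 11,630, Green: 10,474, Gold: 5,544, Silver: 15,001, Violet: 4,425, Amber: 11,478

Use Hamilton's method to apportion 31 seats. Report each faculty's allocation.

Red 4; Blue 5; Green 5; Gold 3; Silver 7; Violet 2; Amber 5

Total 67850; standard divisor 67850/31 ≈ 2188.71.
Standard quotas: Red 4.2482, Blue 5.3136, Green 4.7855, Gold 2.5330, Silver 6.8538, Violet 2.0217, Amber 5.2442.
Lower quotas: Red 4, Blue 5, Green 4, Gold 2, Silver 6, Violet 2, Amber 5 (sum 28, leaving 3 seats).
Remainders in descending order: Silver 0.8538, Green 0.7855, Gold 0.5330, Blue 0.3136, Red 0.2482, Amber 0.2442, Violet 0.0217.
The surplus seats go to Silver, Green, Gold.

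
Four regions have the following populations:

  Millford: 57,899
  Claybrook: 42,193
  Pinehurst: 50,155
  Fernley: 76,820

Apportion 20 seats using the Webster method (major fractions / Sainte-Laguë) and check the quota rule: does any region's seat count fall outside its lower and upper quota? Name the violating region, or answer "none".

none

Standard quotas: Millford 5.100, Claybrook 3.716, Pinehurst 4.418, Fernley 6.766.
Webster allocation: Millford 5, Claybrook 4, Pinehurst 4, Fernley 7.
Every allocation lies between the lower and upper quota.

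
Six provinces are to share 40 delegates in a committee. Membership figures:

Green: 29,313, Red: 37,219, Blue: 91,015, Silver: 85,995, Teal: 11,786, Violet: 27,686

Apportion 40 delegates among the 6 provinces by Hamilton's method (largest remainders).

Green 4; Red 5; Blue 13; Silver 12; Teal 2; Violet 4

The standard divisor is 283014/40 ≈ 7075.35.
Standard quotas: Green 4.1430, Red 5.2604, Blue 12.8637, Silver 12.1542, Teal 1.6658, Violet 3.9130.
Lower quotas: Green 4, Red 5, Blue 12, Silver 12, Teal 1, Violet 3 (sum 37, leaving 3 seats).
Remainders in descending order: Violet 0.9130, Blue 0.8637, Teal 0.6658, Red 0.2604, Silver 0.1542, Green 0.1430.
Largest remainders: Violet, Blue, Teal receive the extra seats.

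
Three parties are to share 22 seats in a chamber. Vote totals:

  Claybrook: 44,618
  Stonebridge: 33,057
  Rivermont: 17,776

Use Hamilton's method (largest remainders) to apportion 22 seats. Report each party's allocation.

The standard divisor is 95451/22 ≈ 4338.682.
Standard quotas: Claybrook 10.2838, Stonebridge 7.6191, Rivermont 4.0971.
Lower quotas: Claybrook 10, Stonebridge 7, Rivermont 4 (sum 21, leaving 1 seat).
Remainders in descending order: Stonebridge 0.6191, Claybrook 0.2838, Rivermont 0.0971.
The surplus seat goes to Stonebridge.

Claybrook 10, Stonebridge 8, Rivermont 4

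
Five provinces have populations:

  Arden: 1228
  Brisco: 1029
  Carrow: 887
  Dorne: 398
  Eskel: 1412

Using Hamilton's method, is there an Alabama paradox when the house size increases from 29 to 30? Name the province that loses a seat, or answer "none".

At 29 seats: Arden 7, Brisco 6, Carrow 5, Dorne 3, Eskel 8.
At 30 seats: Arden 8, Brisco 6, Carrow 5, Dorne 2, Eskel 9.
Dorne drops from 3 to 2.

Dorne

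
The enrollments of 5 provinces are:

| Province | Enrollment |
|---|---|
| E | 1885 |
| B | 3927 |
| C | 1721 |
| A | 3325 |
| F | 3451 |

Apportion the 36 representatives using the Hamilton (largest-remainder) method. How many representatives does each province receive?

E: 5; B: 10; C: 4; A: 8; F: 9

Total 14309; standard divisor 14309/36 ≈ 397.472.
Standard quotas: E 4.742, B 9.880, C 4.330, A 8.365, F 8.682.
Lower quotas: E 4, B 9, C 4, A 8, F 8 (sum 33, leaving 3 seats).
Remainders in descending order: B 0.880, E 0.742, F 0.682, A 0.365, C 0.330.
Largest remainders: B, E, F receive the extra seats.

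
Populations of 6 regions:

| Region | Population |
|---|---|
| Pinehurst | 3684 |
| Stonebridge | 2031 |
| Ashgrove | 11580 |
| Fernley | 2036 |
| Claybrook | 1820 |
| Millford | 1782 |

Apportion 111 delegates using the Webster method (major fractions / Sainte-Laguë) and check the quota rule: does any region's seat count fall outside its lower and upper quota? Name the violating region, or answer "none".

Standard quotas: Pinehurst 17.831, Stonebridge 9.830, Ashgrove 56.049, Fernley 9.855, Claybrook 8.809, Millford 8.625.
Webster allocation: Pinehurst 18, Stonebridge 10, Ashgrove 55, Fernley 10, Claybrook 9, Millford 9.
Ashgrove has quota 56.049 (lower 56, upper 57) but receives 55 — outside the quota interval.

Ashgrove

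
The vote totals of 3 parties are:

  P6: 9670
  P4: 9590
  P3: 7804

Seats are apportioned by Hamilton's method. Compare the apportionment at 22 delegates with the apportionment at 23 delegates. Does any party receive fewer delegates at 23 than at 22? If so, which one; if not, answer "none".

At 22 seats: P6 8, P4 8, P3 6.
At 23 seats: P6 8, P4 8, P3 7.
No party's allocation decreased.

none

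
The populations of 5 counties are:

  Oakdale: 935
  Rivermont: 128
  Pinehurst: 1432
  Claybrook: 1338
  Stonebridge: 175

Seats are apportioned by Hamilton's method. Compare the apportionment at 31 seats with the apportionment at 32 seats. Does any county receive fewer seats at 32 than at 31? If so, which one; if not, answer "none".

Stonebridge

At 31 seats: Oakdale 7, Rivermont 1, Pinehurst 11, Claybrook 10, Stonebridge 2.
At 32 seats: Oakdale 8, Rivermont 1, Pinehurst 11, Claybrook 11, Stonebridge 1.
Stonebridge drops from 2 to 1.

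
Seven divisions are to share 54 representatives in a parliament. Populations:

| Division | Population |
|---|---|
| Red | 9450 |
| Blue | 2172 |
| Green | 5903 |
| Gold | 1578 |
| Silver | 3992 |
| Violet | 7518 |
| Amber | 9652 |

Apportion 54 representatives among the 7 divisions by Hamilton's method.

Red: 13, Blue: 3, Green: 8, Gold: 2, Silver: 5, Violet: 10, Amber: 13

Total 40265; standard divisor 40265/54 ≈ 745.648.
Standard quotas: Red 12.6735, Blue 2.9129, Green 7.9166, Gold 2.1163, Silver 5.3537, Violet 10.0825, Amber 12.9444.
Lower quotas: Red 12, Blue 2, Green 7, Gold 2, Silver 5, Violet 10, Amber 12 (sum 50, leaving 4 seats).
Remainders in descending order: Amber 0.9444, Green 0.9166, Blue 0.9129, Red 0.6735, Silver 0.3537, Gold 0.1163, Violet 0.0825.
The surplus seats go to Amber, Green, Blue, Red.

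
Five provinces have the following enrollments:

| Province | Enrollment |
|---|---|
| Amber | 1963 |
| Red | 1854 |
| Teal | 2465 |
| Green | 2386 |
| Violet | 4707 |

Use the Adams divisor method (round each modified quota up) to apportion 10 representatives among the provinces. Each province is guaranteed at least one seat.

Standard divisor 13375/10 ≈ 1337.5; standard quotas: Amber 1.468, Red 1.386, Teal 1.843, Green 1.784, Violet 3.519.
Rounding up gives 2, 2, 2, 2, 4 = 12 seats, so the divisor must be adjusted.
With modified divisor 1900: modified quotas Amber 1.033, Red 0.976, Teal 1.297, Green 1.256, Violet 2.477.
Rounding up: Amber 2, Red 1, Teal 2, Green 2, Violet 3 (total 10).

Amber=2, Red=1, Teal=2, Green=2, Violet=3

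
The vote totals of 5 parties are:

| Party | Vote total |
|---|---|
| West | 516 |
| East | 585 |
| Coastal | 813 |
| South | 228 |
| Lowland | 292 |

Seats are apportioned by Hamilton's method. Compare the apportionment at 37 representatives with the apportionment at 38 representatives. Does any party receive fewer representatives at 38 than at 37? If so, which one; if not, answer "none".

At 37 seats: West 8, East 9, Coastal 12, South 4, Lowland 4.
At 38 seats: West 8, East 9, Coastal 13, South 4, Lowland 4.
No party's allocation decreased.

none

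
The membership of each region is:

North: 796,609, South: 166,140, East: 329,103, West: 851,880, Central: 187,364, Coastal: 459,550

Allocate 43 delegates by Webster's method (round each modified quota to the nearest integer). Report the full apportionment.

North 12; South 3; East 5; West 13; Central 3; Coastal 7

Standard divisor 2790646/43 ≈ 64898.744; standard quotas: North 12.275, South 2.560, East 5.071, West 13.126, Central 2.887, Coastal 7.081.
Rounding to the nearest integer gives North 12, South 3, East 5, West 13, Central 3, Coastal 7 — total 43, matching the house size, so no adjustment is needed.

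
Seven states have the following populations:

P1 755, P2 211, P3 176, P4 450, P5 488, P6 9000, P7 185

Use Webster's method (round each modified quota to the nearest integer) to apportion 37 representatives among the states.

P1 2, P2 1, P3 1, P4 1, P5 2, P6 29, P7 1

Standard divisor 11265/37 ≈ 304.459; standard quotas: P1 2.480, P2 0.693, P3 0.578, P4 1.478, P5 1.603, P6 29.561, P7 0.608.
Rounding to the nearest integer gives 2, 1, 1, 1, 2, 30, 1 = 38 seats, so the divisor must be adjusted.
With modified divisor 310: modified quotas P1 2.435, P2 0.681, P3 0.568, P4 1.452, P5 1.574, P6 29.032, P7 0.597.
Rounding to the nearest integer: P1 2, P2 1, P3 1, P4 1, P5 2, P6 29, P7 1 (total 37).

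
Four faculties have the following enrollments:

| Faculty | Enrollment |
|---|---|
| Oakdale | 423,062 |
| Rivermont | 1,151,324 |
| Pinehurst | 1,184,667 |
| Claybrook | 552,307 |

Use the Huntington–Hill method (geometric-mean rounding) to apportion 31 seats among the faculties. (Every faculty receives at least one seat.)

Oakdale 4; Rivermont 11; Pinehurst 11; Claybrook 5

With divisor 106443: modified quotas Oakdale 3.975, Rivermont 10.816, Pinehurst 11.130, Claybrook 5.189.
Geometric-mean thresholds: Oakdale √(3·4)=3.464, Rivermont √(10·11)=10.488, Pinehurst √(11·12)=11.489, Claybrook √(5·6)=5.477.
Each quota rounded against its threshold gives Oakdale 4, Rivermont 11, Pinehurst 11, Claybrook 5 (total 31).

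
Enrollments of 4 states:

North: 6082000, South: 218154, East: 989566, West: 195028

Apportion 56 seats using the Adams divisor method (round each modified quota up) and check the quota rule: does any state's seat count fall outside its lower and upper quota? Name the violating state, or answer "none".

Standard quotas: North 45.505, South 1.632, East 7.404, West 1.459.
Adams allocation: North 44, South 2, East 8, West 2.
North has quota 45.505 (lower 45, upper 46) but receives 44 — outside the quota interval.

North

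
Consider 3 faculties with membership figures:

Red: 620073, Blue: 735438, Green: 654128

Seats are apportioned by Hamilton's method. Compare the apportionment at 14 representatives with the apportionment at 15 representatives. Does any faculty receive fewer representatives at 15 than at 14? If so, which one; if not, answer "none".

At 14 seats: Red 4, Blue 5, Green 5.
At 15 seats: Red 5, Blue 5, Green 5.
No faculty's allocation decreased.

none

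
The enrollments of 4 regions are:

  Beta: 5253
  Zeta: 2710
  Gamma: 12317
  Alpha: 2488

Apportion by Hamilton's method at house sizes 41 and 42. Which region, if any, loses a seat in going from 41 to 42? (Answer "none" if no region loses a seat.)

At 41 seats: Beta 9, Zeta 5, Gamma 22, Alpha 5.
At 42 seats: Beta 10, Zeta 5, Gamma 23, Alpha 4.
Alpha drops from 5 to 4.

Alpha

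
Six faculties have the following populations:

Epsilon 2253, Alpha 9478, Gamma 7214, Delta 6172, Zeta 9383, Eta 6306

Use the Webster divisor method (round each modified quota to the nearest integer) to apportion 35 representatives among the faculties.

Epsilon: 2; Alpha: 8; Gamma: 6; Delta: 5; Zeta: 8; Eta: 6

Standard divisor 40806/35 ≈ 1165.886; standard quotas: Epsilon 1.932, Alpha 8.129, Gamma 6.188, Delta 5.294, Zeta 8.048, Eta 5.409.
Rounding to the nearest integer gives 2, 8, 6, 5, 8, 5 = 34 seats, so the divisor must be adjusted.
With modified divisor 1130: modified quotas Epsilon 1.994, Alpha 8.388, Gamma 6.384, Delta 5.462, Zeta 8.304, Eta 5.581.
Rounding to the nearest integer: Epsilon 2, Alpha 8, Gamma 6, Delta 5, Zeta 8, Eta 6 (total 35).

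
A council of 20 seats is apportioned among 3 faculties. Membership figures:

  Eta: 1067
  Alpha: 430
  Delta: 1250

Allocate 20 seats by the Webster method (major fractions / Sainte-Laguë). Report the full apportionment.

Standard divisor 2747/20 ≈ 137.35; standard quotas: Eta 7.768, Alpha 3.131, Delta 9.101.
Rounding to the nearest integer gives Eta 8, Alpha 3, Delta 9 — total 20, matching the house size, so no adjustment is needed.

Eta 8, Alpha 3, Delta 9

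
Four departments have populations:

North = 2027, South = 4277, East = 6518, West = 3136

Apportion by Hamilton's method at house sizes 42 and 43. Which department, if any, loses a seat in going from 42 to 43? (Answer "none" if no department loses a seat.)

At 42 seats: North 6, South 11, East 17, West 8.
At 43 seats: North 5, South 12, East 18, West 8.
North drops from 6 to 5.

North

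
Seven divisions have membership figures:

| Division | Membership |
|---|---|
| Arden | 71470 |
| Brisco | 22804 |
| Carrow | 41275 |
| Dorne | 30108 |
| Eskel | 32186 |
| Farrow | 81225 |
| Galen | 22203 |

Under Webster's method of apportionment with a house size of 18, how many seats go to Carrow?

Standard divisor 301271/18 ≈ 16737.278; standard quotas: Arden 4.270, Brisco 1.362, Carrow 2.466, Dorne 1.799, Eskel 1.923, Farrow 4.853, Galen 1.327.
Rounding to the nearest integer gives 4, 1, 2, 2, 2, 5, 1 = 17 seats, so the divisor must be adjusted.
With modified divisor 16200: modified quotas Arden 4.412, Brisco 1.408, Carrow 2.548, Dorne 1.859, Eskel 1.987, Farrow 5.014, Galen 1.371.
Rounding to the nearest integer: Arden 4, Brisco 1, Carrow 3, Dorne 2, Eskel 2, Farrow 5, Galen 1 (total 18).
Carrow receives 3.

3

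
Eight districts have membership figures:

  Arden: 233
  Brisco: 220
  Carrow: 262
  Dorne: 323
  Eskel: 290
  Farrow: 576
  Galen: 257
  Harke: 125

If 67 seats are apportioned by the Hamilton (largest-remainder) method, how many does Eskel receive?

Total 2286; standard divisor 2286/67 ≈ 34.119.
Standard quotas: Arden 6.829, Brisco 6.448, Carrow 7.679, Dorne 9.467, Eskel 8.500, Farrow 16.882, Galen 7.532, Harke 3.664.
Lower quotas: Arden 6, Brisco 6, Carrow 7, Dorne 9, Eskel 8, Farrow 16, Galen 7, Harke 3 (sum 62, leaving 5 seats).
Remainders in descending order: Farrow 0.882, Arden 0.829, Carrow 0.679, Harke 0.664, Galen 0.532, Eskel 0.500, Dorne 0.467, Brisco 0.448.
Largest remainders: Farrow, Arden, Carrow, Harke, Galen receive the extra seats.
Eskel receives 8.

8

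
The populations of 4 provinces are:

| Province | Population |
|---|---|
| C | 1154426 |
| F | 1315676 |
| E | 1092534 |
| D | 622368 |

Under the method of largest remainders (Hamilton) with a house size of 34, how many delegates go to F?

11

Total 4185004; standard divisor 4185004/34 ≈ 123088.353.
Standard quotas: C 9.3788, F 10.6889, E 8.8760, D 5.0563.
Lower quotas: C 9, F 10, E 8, D 5 (sum 32, leaving 2 seats).
Remainders in descending order: E 0.8760, F 0.6889, C 0.3788, D 0.0563.
The surplus seats go to E, F.
F receives 11.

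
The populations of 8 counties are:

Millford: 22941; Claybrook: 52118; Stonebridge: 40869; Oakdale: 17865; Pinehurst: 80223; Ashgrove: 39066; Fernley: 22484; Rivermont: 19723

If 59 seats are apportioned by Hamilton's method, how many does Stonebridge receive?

8

Standard divisor: 295289 ÷ 59 ≈ 5004.898.
Standard quotas: Millford 4.5837, Claybrook 10.4134, Stonebridge 8.1658, Oakdale 3.5695, Pinehurst 16.0289, Ashgrove 7.8056, Fernley 4.4924, Rivermont 3.9407.
Lower quotas: Millford 4, Claybrook 10, Stonebridge 8, Oakdale 3, Pinehurst 16, Ashgrove 7, Fernley 4, Rivermont 3 (sum 55, leaving 4 seats).
Remainders in descending order: Rivermont 0.9407, Ashgrove 0.8056, Millford 0.5837, Oakdale 0.5695, Fernley 0.4924, Claybrook 0.4134, Stonebridge 0.1658, Pinehurst 0.0289.
Largest remainders: Rivermont, Ashgrove, Millford, Oakdale receive the extra seats.
Stonebridge receives 8.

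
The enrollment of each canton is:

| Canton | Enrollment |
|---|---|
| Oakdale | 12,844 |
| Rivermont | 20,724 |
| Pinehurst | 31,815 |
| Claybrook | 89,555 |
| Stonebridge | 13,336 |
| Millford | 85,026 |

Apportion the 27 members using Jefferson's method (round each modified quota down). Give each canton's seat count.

Oakdale=1; Rivermont=2; Pinehurst=3; Claybrook=10; Stonebridge=1; Millford=10

Standard divisor 253300/27 ≈ 9381.481; standard quotas: Oakdale 1.369, Rivermont 2.209, Pinehurst 3.391, Claybrook 9.546, Stonebridge 1.422, Millford 9.063.
Rounding down gives 1, 2, 3, 9, 1, 9 = 25 seats, so the divisor must be adjusted.
With modified divisor 8300: modified quotas Oakdale 1.547, Rivermont 2.497, Pinehurst 3.833, Claybrook 10.790, Stonebridge 1.607, Millford 10.244.
Rounding down: Oakdale 1, Rivermont 2, Pinehurst 3, Claybrook 10, Stonebridge 1, Millford 10 (total 27).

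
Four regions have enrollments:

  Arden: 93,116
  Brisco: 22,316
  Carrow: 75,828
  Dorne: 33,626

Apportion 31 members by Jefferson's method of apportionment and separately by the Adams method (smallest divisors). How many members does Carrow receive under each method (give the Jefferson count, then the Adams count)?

Jefferson: Arden 13, Brisco 3, Carrow 11, Dorne 4.
Adams: Arden 13, Brisco 3, Carrow 10, Dorne 5.
Carrow gets 11 under Jefferson and 10 under Adams.

11 and 10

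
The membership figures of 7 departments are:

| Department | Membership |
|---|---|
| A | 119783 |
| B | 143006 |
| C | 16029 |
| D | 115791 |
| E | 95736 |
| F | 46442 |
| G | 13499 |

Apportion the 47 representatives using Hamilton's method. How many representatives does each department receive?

Standard divisor: 550286 ÷ 47 ≈ 11708.213.
Standard quotas: A 10.2307, B 12.2142, C 1.3690, D 9.8897, E 8.1768, F 3.9666, G 1.1530.
Lower quotas: A 10, B 12, C 1, D 9, E 8, F 3, G 1 (sum 44, leaving 3 seats).
Remainders in descending order: F 0.9666, D 0.8897, C 0.3690, A 0.2307, B 0.2142, E 0.1768, G 0.1530.
Largest remainders: F, D, C receive the extra seats.

A=10, B=12, C=2, D=10, E=8, F=4, G=1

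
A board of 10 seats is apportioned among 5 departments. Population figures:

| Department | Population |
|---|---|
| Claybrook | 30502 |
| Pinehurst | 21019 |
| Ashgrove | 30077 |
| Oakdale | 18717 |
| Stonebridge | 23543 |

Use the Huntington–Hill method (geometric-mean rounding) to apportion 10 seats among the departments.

Claybrook 2, Pinehurst 2, Ashgrove 2, Oakdale 2, Stonebridge 2

With divisor 12844: modified quotas Claybrook 2.375, Pinehurst 1.636, Ashgrove 2.342, Oakdale 1.457, Stonebridge 1.833.
Geometric-mean thresholds: Claybrook √(2·3)=2.449, Pinehurst √(1·2)=1.414, Ashgrove √(2·3)=2.449, Oakdale √(1·2)=1.414, Stonebridge √(1·2)=1.414.
Each quota rounded against its threshold gives Claybrook 2, Pinehurst 2, Ashgrove 2, Oakdale 2, Stonebridge 2 (total 10).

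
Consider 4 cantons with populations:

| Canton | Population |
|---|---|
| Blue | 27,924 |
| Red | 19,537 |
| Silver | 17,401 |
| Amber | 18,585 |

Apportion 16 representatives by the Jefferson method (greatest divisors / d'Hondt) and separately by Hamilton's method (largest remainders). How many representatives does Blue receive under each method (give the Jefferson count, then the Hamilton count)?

Jefferson: Blue 6, Red 4, Silver 3, Amber 3.
Hamilton: Blue 5, Red 4, Silver 3, Amber 4.
Blue gets 6 under Jefferson and 5 under Hamilton.

6 and 5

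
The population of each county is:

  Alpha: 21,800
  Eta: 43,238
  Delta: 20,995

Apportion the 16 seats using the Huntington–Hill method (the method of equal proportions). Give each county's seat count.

Alpha=4; Eta=8; Delta=4

With divisor 5437: modified quotas Alpha 4.010, Eta 7.953, Delta 3.862.
Geometric-mean thresholds: Alpha √(4·5)=4.472, Eta √(7·8)=7.483, Delta √(3·4)=3.464.
Each quota rounded against its threshold gives Alpha 4, Eta 8, Delta 4 (total 16).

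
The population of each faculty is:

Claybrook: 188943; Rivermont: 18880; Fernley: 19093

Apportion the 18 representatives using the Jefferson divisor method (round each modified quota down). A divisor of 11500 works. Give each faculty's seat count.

Claybrook=16, Rivermont=1, Fernley=1

With modified divisor 11500: modified quotas Claybrook 16.430, Rivermont 1.642, Fernley 1.660.
Rounding down: Claybrook 16, Rivermont 1, Fernley 1 (total 18).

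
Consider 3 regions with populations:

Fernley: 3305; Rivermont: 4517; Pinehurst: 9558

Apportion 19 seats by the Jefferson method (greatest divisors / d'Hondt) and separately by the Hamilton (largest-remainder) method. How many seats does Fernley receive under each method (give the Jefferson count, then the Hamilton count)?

Jefferson: Fernley 3, Rivermont 5, Pinehurst 11.
Hamilton: Fernley 4, Rivermont 5, Pinehurst 10.
Fernley gets 3 under Jefferson and 4 under Hamilton.

3 and 4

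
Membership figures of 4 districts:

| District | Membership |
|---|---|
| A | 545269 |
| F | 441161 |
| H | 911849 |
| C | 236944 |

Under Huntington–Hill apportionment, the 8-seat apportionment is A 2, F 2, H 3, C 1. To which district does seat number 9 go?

Priority for the next seat is population ÷ (√(s·(s+1))).
Priorities: A 222605.137, F 180103.224, H 263228.133, C 167544.709.
Highest priority: H.

H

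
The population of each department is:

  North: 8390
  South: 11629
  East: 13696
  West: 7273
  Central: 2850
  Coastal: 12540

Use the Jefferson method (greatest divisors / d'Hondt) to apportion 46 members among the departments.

North=7, South=10, East=11, West=6, Central=2, Coastal=10

Standard divisor 56378/46 ≈ 1225.609; standard quotas: North 6.846, South 9.488, East 11.175, West 5.934, Central 2.325, Coastal 10.232.
Rounding down gives 6, 9, 11, 5, 2, 10 = 43 seats, so the divisor must be adjusted.
With modified divisor 1150: modified quotas North 7.296, South 10.112, East 11.910, West 6.324, Central 2.478, Coastal 10.904.
Rounding down: North 7, South 10, East 11, West 6, Central 2, Coastal 10 (total 46).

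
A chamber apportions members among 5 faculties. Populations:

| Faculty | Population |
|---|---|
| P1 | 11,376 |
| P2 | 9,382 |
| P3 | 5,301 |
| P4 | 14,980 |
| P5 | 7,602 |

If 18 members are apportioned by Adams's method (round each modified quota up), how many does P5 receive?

3

Standard divisor 48641/18 ≈ 2702.278; standard quotas: P1 4.210, P2 3.472, P3 1.962, P4 5.543, P5 2.813.
Rounding up gives 5, 4, 2, 6, 3 = 20 seats, so the divisor must be adjusted.
With modified divisor 3100: modified quotas P1 3.670, P2 3.026, P3 1.710, P4 4.832, P5 2.452.
Rounding up: P1 4, P2 4, P3 2, P4 5, P5 3 (total 18).
P5 receives 3.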